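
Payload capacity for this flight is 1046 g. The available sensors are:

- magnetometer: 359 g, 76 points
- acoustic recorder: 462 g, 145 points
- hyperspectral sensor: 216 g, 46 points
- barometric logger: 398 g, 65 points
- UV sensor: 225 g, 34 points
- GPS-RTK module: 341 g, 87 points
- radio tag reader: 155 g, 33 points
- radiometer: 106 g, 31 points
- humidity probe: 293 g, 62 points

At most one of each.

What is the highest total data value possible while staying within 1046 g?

278

Filling by ratio: acoustic recorder + GPS-RTK module + radiometer for 263, with 137 g left unused.
Replace radiometer with hyperspectral sensor: the trade gains 15 net, giving 278 at 1019 g.
No other feasible combination exceeds 278.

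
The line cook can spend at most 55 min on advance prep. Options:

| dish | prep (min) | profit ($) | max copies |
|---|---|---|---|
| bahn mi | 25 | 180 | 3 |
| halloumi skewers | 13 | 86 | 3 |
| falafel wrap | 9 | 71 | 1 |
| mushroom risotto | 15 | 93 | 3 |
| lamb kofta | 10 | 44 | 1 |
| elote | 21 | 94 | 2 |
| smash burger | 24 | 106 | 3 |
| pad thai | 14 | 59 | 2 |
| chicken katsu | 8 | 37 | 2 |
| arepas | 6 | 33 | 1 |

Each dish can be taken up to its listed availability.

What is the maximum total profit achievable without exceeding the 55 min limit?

377

Ranking by ratio (profit/min): falafel wrap 7.89, bahn mi 7.20, halloumi skewers 6.62, mushroom risotto 6.20.
The ratio heuristic lands on bahn mi + halloumi skewers + falafel wrap + arepas (370) but leaves 2 min idle.
Dropping halloumi skewers frees 13 min; slotting in mushroom risotto (15 min) lifts the total to 377 at 55 min.
Nothing else within 55 min beats 377.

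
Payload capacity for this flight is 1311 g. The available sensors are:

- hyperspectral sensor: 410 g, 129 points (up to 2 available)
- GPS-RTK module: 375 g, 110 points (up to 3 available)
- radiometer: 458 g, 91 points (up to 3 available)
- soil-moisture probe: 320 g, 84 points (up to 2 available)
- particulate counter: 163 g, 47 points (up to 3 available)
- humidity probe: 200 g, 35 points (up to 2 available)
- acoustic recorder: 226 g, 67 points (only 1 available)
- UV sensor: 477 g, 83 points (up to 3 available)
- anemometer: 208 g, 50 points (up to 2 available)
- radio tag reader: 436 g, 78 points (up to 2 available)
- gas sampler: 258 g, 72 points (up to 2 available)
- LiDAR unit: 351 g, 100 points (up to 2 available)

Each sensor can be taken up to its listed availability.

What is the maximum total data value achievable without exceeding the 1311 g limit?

399

Greedy by ratio would take 2×hyperspectral sensor + particulate counter + acoustic recorder: 1209 g used, total 372.
The 226 g tied up in acoustic recorder is better spent on 2×particulate counter — total rises to 399 (1309 g).
Every other selection either busts 1311 g or exceeds an availability limit or fails to beat 399.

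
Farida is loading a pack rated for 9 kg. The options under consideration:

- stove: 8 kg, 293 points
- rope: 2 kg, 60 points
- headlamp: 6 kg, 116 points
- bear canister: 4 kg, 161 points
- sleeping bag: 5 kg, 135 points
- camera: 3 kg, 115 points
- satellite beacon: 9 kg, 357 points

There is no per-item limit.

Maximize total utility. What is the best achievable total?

357

The ratio heuristic lands on 2×bear canister (322) but leaves 1 kg idle.
Dropping 2×bear canister frees 8 kg; slotting in satellite beacon (9 kg) lifts the total to 357 at 9 kg.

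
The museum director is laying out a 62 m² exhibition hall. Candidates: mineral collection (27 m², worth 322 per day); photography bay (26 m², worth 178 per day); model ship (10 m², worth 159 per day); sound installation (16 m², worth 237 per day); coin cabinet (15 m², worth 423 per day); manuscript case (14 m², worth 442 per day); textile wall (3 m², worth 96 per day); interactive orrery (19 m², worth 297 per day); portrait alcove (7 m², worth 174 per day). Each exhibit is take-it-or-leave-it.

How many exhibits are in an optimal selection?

5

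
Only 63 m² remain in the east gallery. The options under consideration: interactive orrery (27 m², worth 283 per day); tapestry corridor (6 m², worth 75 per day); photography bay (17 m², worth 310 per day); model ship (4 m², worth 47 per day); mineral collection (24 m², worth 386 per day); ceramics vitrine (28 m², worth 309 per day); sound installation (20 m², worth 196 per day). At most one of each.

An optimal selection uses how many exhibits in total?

Optimal total is 892.
photography bay + mineral collection + sound installation hits 892 at 61 m².
All optima have 3 exhibits.

3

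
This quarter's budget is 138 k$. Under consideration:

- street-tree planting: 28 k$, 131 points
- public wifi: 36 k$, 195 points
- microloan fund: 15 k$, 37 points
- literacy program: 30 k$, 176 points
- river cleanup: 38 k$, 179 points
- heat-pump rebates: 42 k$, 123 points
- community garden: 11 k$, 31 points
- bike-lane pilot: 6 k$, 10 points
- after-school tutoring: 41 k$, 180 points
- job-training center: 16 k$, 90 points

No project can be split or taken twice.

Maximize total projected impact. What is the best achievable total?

Filling by ratio: public wifi + literacy program + river cleanup + community garden + bike-lane pilot + job-training center for 681, with 1 k$ left unused.
Replace community garden and job-training center with street-tree planting: the trade gains 10 net, giving 691 at 138 k$.

691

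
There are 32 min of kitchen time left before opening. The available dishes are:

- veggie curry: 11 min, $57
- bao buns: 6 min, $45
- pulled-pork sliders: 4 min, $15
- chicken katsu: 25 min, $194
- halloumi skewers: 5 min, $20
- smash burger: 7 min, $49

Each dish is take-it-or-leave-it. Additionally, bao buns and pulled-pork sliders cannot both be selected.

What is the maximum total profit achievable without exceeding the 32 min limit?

243

Taking the top-ratio dishes first gives bao buns + chicken katsu for 239 (31 min).
Replace bao buns with smash burger: the trade gains 4 net, giving 243 at 32 min.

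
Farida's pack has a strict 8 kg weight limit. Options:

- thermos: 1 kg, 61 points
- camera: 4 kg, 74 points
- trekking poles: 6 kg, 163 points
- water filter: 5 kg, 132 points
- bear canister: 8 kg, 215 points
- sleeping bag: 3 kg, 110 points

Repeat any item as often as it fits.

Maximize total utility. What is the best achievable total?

Taking 8×thermos: 8 kg used, 488 in utility.
That's the maximum — no swap from here does better than 488.

488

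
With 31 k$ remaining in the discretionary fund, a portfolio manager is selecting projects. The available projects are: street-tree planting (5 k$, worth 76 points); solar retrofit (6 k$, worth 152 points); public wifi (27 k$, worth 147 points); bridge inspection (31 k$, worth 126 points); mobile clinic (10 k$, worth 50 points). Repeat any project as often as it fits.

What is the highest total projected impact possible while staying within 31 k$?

Ranking by ratio (projected impact/k$): solar retrofit 25.33, street-tree planting 15.20, public wifi 5.44.
5×solar retrofit uses 30 of the 31 k$ and totals 760.

760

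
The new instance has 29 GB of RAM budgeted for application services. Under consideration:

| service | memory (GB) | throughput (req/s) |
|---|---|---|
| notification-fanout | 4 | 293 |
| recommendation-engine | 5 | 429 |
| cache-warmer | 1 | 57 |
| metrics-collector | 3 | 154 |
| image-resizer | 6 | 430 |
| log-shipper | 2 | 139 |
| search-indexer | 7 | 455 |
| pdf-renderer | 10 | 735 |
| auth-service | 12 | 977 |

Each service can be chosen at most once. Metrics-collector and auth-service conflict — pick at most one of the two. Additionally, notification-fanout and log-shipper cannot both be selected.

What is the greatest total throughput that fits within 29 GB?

By throughput per GB: recommendation-engine 85.80, auth-service 81.42, pdf-renderer 73.50, notification-fanout 73.25 lead.
Best packing: recommendation-engine + log-shipper + pdf-renderer + auth-service — 29 GB, 2280 total.
Next best is notification-fanout + recommendation-engine + cache-warmer + search-indexer + auth-service at 2211 (29 GB) — short by 69.

2280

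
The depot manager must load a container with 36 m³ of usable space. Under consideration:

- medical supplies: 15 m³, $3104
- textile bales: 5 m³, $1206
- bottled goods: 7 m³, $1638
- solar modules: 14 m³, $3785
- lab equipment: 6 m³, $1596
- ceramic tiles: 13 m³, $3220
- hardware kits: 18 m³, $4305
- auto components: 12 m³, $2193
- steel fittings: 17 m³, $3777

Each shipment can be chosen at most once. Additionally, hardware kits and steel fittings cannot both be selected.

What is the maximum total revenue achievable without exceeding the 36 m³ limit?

8768

Ranking by ratio (revenue/m³): solar modules 270.36, lab equipment 266.00, ceramic tiles 247.69, textile bales 241.20.
The ratio heuristic lands on solar modules + lab equipment + ceramic tiles (8601) but leaves 3 m³ idle.
Dropping lab equipment and ceramic tiles frees 19 m³; slotting in textile bales + steel fittings (22 m³) lifts the total to 8768 at 36 m³.
Every other selection either busts 36 m³ or breaks a pairing rule or fails to beat 8768.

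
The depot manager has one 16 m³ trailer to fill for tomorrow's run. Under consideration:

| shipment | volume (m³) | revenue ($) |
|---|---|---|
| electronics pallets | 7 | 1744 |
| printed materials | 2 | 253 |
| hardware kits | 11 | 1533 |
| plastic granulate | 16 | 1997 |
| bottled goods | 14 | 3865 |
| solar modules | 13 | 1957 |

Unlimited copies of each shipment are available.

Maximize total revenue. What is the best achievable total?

4118

By revenue per m³: bottled goods 276.07, electronics pallets 249.14, solar modules 150.54 lead.
The ratio ordering already packs tightly: printed materials + bottled goods, 16 m³, 4118.
That's the maximum — no swap from here does better than 4118.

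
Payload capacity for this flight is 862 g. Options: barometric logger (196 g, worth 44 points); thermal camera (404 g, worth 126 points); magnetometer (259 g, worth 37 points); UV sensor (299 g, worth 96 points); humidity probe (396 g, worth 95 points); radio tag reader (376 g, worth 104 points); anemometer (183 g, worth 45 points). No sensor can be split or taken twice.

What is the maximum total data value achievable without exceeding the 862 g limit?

245

Ranking by ratio (data value/g): UV sensor 0.32, thermal camera 0.31, radio tag reader 0.28.
Taking the top-ratio sensors first gives thermal camera + UV sensor for 222 (703 g).
Dropping thermal camera frees 404 g; slotting in radio tag reader + anemometer (559 g) lifts the total to 245 at 858 g.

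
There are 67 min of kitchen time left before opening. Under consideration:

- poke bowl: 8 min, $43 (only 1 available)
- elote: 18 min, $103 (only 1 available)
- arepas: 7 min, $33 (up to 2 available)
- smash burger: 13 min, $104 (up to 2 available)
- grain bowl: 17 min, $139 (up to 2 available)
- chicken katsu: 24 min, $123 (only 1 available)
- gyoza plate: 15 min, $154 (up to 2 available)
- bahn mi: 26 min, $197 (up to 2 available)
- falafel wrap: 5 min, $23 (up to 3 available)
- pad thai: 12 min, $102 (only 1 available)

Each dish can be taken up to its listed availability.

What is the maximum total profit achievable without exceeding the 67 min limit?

592

Taking poke bowl + grain bowl + 2×gyoza plate + pad thai: 67 min used, 592 in profit.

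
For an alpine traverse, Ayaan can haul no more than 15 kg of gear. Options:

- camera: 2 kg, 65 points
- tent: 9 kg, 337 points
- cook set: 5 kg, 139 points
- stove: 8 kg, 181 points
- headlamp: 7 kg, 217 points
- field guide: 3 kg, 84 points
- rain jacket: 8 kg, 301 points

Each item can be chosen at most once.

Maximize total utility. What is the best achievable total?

518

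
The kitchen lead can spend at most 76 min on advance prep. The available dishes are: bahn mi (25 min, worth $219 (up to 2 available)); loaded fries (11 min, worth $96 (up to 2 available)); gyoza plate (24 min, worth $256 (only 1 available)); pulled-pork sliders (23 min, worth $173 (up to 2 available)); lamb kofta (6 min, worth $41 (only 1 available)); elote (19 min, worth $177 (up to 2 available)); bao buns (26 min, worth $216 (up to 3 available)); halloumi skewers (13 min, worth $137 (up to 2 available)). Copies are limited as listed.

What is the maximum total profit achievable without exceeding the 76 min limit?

749

Ranking by ratio (profit/min): gyoza plate 10.67, halloumi skewers 10.54, elote 9.32.
Greedy by ratio would take gyoza plate + lamb kofta + elote + 2×halloumi skewers: 75 min used, total 748.
Replace lamb kofta and elote with bahn mi: the trade gains 1 net, giving 749 at 75 min.
Nothing else within 76 min beats 749.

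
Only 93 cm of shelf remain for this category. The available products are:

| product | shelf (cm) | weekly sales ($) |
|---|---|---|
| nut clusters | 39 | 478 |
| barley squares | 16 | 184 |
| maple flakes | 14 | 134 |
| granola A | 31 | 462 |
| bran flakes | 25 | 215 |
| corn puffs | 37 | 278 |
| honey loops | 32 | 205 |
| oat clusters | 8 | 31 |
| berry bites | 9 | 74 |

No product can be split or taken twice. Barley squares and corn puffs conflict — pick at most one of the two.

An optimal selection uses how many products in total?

4

The maximum weekly sales within 93 cm is 1148.
For example nut clusters + maple flakes + granola A + berry bites achieves it, using 93 cm.
All optima have 4 products.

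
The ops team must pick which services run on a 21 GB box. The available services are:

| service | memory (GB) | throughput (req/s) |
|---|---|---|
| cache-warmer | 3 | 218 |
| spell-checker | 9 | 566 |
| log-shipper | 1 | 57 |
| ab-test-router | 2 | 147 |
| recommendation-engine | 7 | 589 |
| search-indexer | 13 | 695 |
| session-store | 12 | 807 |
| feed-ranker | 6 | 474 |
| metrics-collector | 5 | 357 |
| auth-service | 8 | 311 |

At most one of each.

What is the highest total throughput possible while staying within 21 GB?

1638

Density check — recommendation-engine 84.14, feed-ranker 79.00, ab-test-router 73.50 are the best per GB.
The ratio heuristic lands on cache-warmer + log-shipper + ab-test-router + recommendation-engine + feed-ranker (1485) but leaves 2 GB idle.
The 3 GB tied up in log-shipper and ab-test-router is better spent on metrics-collector — total rises to 1638 (21 GB).
Nothing else within 21 GB beats 1638.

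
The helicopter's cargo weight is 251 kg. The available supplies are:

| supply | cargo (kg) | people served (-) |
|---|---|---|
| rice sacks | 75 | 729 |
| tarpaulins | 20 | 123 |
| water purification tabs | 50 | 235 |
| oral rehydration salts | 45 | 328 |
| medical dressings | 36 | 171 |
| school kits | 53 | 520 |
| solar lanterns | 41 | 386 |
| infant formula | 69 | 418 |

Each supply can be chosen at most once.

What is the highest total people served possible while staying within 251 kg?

Greedy by ratio would take rice sacks + tarpaulins + oral rehydration salts + school kits + solar lanterns: 234 kg used, total 2086.
Dropping tarpaulins frees 20 kg; slotting in medical dressings (36 kg) lifts the total to 2134 at 250 kg.
The closest alternative, rice sacks + tarpaulins + oral rehydration salts + school kits + solar lanterns, reaches only 2086.

2134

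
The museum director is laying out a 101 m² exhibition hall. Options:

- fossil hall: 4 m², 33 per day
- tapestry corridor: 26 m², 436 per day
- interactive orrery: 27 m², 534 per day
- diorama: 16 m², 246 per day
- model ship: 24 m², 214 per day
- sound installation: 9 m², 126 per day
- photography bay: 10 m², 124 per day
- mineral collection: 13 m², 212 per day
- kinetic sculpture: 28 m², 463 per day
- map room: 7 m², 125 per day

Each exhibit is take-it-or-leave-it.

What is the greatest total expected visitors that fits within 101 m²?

1770

By expected visitors per m²: interactive orrery 19.78, map room 17.86, tapestry corridor 16.77 lead.
Taking tapestry corridor + interactive orrery + mineral collection + kinetic sculpture + map room: 101 m² used, 1770 in expected visitors.
The closest alternative, fossil hall + tapestry corridor + interactive orrery + sound installation + kinetic sculpture + map room, reaches only 1717.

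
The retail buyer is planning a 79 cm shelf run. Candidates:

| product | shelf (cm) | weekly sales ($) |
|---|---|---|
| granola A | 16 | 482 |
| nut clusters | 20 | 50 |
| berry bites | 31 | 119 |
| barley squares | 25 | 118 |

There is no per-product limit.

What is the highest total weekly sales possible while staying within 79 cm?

By weekly sales per cm: granola A 30.12, barley squares 4.72, berry bites 3.84 lead.
4×granola A uses 64 of the 79 cm and totals 1928.

1928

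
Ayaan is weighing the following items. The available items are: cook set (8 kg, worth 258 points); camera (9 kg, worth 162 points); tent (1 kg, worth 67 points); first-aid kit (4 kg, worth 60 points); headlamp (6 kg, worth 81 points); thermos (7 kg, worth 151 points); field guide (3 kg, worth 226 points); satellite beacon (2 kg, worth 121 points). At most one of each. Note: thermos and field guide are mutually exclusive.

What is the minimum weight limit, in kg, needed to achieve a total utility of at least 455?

Need the lightest bundle worth ≥ 455.
Taking tent + first-aid kit + field guide + satellite beacon gives 474 (≥ 455) for 10 kg.
Below 10 kg the best achievable stays under 455.

10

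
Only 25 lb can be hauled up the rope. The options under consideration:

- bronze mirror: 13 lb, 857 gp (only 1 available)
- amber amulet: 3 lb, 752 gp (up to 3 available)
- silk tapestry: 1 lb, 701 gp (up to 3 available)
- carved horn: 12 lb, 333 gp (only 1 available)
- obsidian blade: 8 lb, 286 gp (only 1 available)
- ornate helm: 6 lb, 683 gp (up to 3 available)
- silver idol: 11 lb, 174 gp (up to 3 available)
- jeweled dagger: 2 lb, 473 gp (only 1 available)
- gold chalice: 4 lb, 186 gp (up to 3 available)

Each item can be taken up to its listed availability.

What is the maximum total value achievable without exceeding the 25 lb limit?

5725

Density check — silk tapestry 701.00, amber amulet 250.67, jeweled dagger 236.50, ornate helm 113.83 are the best per lb.
Taking the top-ratio items first gives 3×amber amulet + 3×silk tapestry + ornate helm + jeweled dagger + gold chalice for 5701 (24 lb).
Dropping jeweled dagger and gold chalice frees 6 lb; slotting in ornate helm (6 lb) lifts the total to 5725 at 24 lb.
The spare 1 lb is too small for any remaining item, and no exchange beats 5725.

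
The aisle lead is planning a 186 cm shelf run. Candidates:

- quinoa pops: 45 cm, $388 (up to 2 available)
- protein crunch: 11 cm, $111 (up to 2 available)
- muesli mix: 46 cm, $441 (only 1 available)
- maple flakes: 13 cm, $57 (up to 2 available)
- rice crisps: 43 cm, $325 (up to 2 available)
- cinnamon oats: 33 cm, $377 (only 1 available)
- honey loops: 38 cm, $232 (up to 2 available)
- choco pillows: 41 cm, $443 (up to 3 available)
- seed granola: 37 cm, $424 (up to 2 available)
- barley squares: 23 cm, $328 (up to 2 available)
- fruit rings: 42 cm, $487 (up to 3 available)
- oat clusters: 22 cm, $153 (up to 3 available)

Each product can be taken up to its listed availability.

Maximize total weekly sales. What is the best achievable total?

2229

Filling by ratio: protein crunch + 2×barley squares + 3×fruit rings for 2228, with 3 cm left unused.
Dropping fruit rings frees 42 cm; slotting in protein crunch + cinnamon oats (44 cm) lifts the total to 2229 at 185 cm.
That's the maximum — no swap from here does better than 2229.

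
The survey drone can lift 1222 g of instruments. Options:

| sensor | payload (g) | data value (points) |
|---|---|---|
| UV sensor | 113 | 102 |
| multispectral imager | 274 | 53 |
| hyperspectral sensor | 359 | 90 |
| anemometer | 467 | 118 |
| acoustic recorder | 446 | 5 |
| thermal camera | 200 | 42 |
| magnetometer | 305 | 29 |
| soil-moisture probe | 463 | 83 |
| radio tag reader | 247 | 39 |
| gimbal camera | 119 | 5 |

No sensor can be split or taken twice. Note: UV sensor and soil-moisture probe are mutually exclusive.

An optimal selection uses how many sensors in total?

4

The maximum data value within 1222 g is 363.
UV sensor + multispectral imager + hyperspectral sensor + anemometer hits 363 at 1213 g.
Every optimal selection uses 4 sensors.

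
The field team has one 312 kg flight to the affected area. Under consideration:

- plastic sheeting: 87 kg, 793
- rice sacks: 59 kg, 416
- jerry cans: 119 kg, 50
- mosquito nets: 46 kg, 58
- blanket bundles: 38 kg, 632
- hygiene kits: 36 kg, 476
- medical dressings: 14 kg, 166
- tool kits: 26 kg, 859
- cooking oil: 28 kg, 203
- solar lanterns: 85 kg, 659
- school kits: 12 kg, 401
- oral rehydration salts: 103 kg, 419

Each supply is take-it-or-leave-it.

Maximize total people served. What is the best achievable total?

Taking the top-ratio supplies first gives plastic sheeting + blanket bundles + hygiene kits + medical dressings + tool kits + solar lanterns + school kits for 3986 (298 kg).
Dropping medical dressings frees 14 kg; slotting in cooking oil (28 kg) lifts the total to 4023 at 312 kg.
That's the maximum — no swap from here does better than 4023.

4023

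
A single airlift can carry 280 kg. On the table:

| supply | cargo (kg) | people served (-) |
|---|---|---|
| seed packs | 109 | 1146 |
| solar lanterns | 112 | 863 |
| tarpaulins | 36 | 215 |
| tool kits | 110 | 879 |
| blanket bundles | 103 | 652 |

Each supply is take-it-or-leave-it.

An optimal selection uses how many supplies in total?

3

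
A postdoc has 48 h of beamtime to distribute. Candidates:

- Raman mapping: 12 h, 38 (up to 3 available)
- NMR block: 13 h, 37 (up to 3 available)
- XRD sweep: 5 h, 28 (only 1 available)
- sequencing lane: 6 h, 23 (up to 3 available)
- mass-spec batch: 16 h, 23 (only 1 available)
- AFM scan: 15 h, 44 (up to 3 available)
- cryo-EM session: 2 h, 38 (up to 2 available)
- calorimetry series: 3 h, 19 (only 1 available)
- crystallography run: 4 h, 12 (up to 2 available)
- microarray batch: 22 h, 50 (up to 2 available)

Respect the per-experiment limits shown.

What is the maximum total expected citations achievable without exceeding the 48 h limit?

245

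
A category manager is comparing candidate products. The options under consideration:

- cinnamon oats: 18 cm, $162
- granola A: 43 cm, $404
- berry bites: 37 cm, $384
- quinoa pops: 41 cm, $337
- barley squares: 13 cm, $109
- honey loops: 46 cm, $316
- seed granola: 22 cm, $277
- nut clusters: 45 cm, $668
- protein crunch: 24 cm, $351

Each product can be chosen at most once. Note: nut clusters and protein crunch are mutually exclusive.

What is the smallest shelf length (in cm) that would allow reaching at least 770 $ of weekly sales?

Look for the lowest-shelf combination reaching 770.
barley squares + nut clusters reaches 777 using 58 cm.
Below 58 cm the best achievable stays under 770.

58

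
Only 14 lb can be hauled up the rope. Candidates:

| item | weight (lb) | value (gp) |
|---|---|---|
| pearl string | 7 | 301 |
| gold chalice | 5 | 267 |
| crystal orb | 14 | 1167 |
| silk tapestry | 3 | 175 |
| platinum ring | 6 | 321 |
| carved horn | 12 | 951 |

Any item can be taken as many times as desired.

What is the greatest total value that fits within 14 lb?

1167

Density check — crystal orb 83.36, carved horn 79.25, silk tapestry 58.33, platinum ring 53.50 are the best per lb.
Taking crystal orb: 14 lb used, 1167 in value.
That's the maximum — no swap from here does better than 1167.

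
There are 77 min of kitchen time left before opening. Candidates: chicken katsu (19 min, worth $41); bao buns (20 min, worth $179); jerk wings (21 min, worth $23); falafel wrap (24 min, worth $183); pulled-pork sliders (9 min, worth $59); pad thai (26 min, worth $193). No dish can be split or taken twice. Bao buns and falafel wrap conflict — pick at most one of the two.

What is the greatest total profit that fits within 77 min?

Best packing: chicken katsu + bao buns + pulled-pork sliders + pad thai — 74 min, 472 total.

472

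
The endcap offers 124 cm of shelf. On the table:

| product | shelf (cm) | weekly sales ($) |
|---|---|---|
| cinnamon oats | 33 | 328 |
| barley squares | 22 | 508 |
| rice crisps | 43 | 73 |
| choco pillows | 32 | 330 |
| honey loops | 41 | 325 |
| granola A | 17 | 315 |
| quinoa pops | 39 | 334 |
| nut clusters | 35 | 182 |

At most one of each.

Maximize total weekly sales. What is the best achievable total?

The ratio heuristic lands on cinnamon oats + barley squares + choco pillows + granola A (1481) but leaves 20 cm idle.
Replace cinnamon oats with quinoa pops: the trade gains 6 net, giving 1487 at 110 cm.

1487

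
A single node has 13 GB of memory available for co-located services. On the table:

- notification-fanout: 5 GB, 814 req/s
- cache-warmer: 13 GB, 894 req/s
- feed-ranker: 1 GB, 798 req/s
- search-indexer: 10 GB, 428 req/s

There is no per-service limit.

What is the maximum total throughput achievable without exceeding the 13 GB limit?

10374

Density check — feed-ranker 798.00, notification-fanout 162.80, cache-warmer 68.77 are the best per GB.
The ratio ordering already packs tightly: 13×feed-ranker, 13 GB, 10374.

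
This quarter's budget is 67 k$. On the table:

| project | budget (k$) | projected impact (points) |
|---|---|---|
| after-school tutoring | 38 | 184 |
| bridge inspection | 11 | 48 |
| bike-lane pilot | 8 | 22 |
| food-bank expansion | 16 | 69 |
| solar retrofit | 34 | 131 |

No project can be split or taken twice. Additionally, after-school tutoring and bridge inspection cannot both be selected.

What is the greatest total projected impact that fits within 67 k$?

275

Best packing: after-school tutoring + bike-lane pilot + food-bank expansion — 62 k$, 275 total.
Nothing else feasible within 67 k$ beats 275.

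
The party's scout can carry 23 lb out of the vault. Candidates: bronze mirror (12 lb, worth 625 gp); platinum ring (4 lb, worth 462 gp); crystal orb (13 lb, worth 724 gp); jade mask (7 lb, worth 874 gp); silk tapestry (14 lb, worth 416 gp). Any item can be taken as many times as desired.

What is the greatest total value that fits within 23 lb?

By value per lb: jade mask 124.86, platinum ring 115.50, crystal orb 55.69 lead.
A density-first pass picks 3×jade mask — 2622 at 21 lb.
Dropping 2×jade mask frees 14 lb; slotting in 4×platinum ring (16 lb) lifts the total to 2722 at 23 lb.
Nothing else within 23 lb beats 2722.

2722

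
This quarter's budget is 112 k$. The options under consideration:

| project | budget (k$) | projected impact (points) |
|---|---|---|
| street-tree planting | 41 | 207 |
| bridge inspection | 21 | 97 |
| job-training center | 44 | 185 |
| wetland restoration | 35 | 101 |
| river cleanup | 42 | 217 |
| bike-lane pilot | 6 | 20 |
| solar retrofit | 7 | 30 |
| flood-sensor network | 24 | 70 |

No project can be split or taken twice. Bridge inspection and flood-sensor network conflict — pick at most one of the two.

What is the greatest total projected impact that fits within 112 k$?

551

Street-tree planting + bridge inspection + river cleanup + solar retrofit uses 111 of the 112 k$ and totals 551.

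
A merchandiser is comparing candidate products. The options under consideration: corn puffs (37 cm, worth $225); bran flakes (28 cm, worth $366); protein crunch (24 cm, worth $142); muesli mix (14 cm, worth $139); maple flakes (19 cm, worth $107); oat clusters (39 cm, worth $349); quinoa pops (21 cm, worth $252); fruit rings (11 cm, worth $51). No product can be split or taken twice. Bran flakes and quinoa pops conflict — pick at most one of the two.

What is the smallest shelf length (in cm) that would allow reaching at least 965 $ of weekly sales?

105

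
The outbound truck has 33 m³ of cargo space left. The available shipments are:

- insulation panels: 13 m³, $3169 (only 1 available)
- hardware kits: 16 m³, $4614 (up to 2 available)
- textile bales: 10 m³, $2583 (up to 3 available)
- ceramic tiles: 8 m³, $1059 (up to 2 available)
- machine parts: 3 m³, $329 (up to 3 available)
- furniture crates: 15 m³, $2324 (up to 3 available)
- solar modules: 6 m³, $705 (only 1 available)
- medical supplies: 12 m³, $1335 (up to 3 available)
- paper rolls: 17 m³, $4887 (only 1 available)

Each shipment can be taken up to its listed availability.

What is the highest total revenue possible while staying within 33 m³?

9501

The ratio heuristic lands on 2×hardware kits (9228) but leaves 1 m³ idle.
The 16 m³ tied up in hardware kits is better spent on paper rolls — total rises to 9501 (33 m³).
Nothing else within 33 m³ beats 9501.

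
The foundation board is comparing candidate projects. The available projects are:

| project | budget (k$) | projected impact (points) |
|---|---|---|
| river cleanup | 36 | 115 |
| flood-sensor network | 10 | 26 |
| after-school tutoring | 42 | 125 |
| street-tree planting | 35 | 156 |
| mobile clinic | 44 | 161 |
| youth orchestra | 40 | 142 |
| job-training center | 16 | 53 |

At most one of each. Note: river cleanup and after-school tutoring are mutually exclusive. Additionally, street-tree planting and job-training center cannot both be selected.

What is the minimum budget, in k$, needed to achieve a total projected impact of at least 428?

Need the lightest bundle worth ≥ 428.
river cleanup + street-tree planting + mobile clinic reaches 432 using 115 k$.
Below 115 k$ the best achievable stays under 428.

115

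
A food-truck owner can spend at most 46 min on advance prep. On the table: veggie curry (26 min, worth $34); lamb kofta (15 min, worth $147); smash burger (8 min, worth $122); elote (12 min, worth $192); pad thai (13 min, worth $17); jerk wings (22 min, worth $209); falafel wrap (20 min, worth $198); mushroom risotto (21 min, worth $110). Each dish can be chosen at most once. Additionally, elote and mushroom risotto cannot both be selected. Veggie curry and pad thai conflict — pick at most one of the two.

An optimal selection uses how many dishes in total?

The maximum profit within 46 min is 523.
smash burger + elote + jerk wings hits 523 at 42 min.
All optima have 3 dishes.

3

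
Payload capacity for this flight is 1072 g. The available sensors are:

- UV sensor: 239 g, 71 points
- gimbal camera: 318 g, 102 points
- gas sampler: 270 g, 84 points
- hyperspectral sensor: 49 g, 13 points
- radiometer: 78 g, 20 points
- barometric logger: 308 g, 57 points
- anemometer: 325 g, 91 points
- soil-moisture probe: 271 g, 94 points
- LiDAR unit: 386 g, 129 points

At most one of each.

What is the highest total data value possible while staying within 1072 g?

345

Density check — soil-moisture probe 0.35, LiDAR unit 0.33, gimbal camera 0.32 are the best per g.
The ratio heuristic lands on gimbal camera + hyperspectral sensor + soil-moisture probe + LiDAR unit (338) but leaves 48 g idle.
Dropping hyperspectral sensor frees 49 g; slotting in radiometer (78 g) lifts the total to 345 at 1053 g.
No other feasible combination exceeds 345.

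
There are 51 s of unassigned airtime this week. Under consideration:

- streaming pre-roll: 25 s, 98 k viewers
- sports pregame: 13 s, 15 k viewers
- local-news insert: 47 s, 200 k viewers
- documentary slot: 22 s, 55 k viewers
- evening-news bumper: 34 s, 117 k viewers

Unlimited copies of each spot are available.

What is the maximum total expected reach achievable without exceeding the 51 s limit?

Best packing: local-news insert — 47 s, 200 total.
Nothing else within 51 s beats 200.

200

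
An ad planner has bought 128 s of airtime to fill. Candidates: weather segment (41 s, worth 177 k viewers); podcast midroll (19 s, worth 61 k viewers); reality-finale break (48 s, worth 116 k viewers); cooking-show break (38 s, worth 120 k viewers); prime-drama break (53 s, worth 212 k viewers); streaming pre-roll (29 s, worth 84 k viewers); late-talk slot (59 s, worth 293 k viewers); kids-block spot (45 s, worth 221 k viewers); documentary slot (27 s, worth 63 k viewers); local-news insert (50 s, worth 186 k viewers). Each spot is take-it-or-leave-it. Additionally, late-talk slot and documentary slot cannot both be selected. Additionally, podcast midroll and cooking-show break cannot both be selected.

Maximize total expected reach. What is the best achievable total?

575

Podcast midroll + late-talk slot + kids-block spot uses 123 of the 128 s and totals 575.
Nothing else feasible within 128 s beats 575.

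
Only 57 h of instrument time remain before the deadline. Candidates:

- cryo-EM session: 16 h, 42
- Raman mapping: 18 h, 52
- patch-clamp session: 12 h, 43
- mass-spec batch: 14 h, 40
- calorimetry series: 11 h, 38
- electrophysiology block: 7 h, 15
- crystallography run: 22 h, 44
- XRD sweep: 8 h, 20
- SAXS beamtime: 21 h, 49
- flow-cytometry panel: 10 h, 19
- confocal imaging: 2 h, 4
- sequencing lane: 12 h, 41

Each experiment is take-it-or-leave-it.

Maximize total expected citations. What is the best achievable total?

182

Density check — patch-clamp session 3.58, calorimetry series 3.45, sequencing lane 3.42 are the best per h.
The ratio heuristic lands on Raman mapping + patch-clamp session + calorimetry series + confocal imaging + sequencing lane (178) but leaves 2 h idle.
Dropping Raman mapping and confocal imaging frees 20 h; slotting in mass-spec batch + XRD sweep (22 h) lifts the total to 182 at 57 h.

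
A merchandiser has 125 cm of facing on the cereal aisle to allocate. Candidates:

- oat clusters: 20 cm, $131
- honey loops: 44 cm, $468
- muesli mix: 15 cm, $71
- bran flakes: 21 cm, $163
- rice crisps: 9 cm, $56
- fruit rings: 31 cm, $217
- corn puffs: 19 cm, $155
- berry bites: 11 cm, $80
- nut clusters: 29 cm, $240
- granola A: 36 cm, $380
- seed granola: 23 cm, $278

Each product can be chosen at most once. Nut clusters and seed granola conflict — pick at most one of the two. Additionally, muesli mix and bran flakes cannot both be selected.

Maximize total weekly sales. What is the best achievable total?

1289

Filling by ratio: honey loops + corn puffs + granola A + seed granola for 1281, with 3 cm left unused.
The 19 cm tied up in corn puffs is better spent on bran flakes — total rises to 1289 (124 cm).
That's the maximum — no feasible swap from here does better than 1289.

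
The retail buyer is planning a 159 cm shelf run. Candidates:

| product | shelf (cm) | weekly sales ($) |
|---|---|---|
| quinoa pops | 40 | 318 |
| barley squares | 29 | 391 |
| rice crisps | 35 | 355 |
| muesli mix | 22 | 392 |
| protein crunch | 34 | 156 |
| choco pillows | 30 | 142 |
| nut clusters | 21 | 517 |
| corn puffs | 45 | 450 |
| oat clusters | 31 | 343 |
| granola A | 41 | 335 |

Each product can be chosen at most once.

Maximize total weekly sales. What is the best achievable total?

Greedy by ratio would take barley squares + rice crisps + muesli mix + nut clusters + oat clusters: 138 cm used, total 1998.
The 31 cm tied up in oat clusters is better spent on corn puffs — total rises to 2105 (152 cm).
Every other selection either busts 159 cm or fails to beat 2105.

2105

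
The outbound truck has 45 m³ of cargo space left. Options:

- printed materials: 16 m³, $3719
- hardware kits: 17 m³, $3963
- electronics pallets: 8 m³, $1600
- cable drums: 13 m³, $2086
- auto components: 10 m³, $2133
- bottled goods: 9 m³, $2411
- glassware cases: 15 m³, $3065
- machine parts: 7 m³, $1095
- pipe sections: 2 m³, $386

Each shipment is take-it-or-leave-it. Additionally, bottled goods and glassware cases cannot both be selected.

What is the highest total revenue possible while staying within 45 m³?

10479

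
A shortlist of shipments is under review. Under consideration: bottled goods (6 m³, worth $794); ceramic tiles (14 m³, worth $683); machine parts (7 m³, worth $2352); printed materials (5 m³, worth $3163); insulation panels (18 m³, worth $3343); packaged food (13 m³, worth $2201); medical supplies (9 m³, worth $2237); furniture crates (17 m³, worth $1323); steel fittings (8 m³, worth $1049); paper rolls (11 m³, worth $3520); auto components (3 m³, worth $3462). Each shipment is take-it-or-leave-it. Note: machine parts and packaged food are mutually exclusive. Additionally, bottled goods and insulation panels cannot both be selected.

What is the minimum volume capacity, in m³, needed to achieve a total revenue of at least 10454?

24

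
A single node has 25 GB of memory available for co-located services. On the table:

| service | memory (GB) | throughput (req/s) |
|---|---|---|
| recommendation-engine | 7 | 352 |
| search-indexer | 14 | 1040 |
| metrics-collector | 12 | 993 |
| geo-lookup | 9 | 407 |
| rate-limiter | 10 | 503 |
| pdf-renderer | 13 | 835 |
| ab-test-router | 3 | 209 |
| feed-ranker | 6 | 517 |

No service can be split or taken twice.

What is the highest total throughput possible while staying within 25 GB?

1862

Ranking by ratio (throughput/GB): feed-ranker 86.17, metrics-collector 82.75, search-indexer 74.29.
The ratio heuristic lands on metrics-collector + ab-test-router + feed-ranker (1719) but leaves 4 GB idle.
The 3 GB tied up in ab-test-router is better spent on recommendation-engine — total rises to 1862 (25 GB).
Nothing else within 25 GB beats 1862.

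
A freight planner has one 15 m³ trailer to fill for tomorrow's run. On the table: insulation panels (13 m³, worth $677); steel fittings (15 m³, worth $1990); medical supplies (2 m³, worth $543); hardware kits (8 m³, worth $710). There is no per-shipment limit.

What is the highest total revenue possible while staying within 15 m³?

3801

7×medical supplies uses 14 of the 15 m³ and totals 3801.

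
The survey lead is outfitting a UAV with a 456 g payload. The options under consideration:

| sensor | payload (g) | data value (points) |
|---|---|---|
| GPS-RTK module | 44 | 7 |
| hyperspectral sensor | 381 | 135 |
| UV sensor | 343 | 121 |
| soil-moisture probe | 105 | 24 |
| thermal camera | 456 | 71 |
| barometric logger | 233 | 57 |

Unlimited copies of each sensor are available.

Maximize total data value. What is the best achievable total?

145

Greedy by ratio would take GPS-RTK module + hyperspectral sensor: 425 g used, total 142.
Replace GPS-RTK module and hyperspectral sensor with UV sensor + soil-moisture probe: the trade gains 3 net, giving 145 at 448 g.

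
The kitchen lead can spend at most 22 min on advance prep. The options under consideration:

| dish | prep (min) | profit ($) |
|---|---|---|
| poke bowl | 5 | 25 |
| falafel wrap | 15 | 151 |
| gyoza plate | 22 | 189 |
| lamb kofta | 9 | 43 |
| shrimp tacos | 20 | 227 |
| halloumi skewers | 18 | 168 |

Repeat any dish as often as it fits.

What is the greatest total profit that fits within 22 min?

227

By profit per min: shrimp tacos 11.35, falafel wrap 10.07, halloumi skewers 9.33 lead.
Shrimp tacos uses 20 of the 22 min and totals 227.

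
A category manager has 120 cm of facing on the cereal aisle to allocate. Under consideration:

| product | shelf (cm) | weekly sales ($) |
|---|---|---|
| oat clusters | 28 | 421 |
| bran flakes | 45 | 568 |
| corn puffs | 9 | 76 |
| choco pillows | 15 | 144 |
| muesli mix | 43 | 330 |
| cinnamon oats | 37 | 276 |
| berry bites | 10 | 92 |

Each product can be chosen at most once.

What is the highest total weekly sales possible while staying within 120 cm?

A density-first pass picks oat clusters + bran flakes + corn puffs + choco pillows + berry bites — 1301 at 107 cm.
Replace corn puffs and choco pillows with cinnamon oats: the trade gains 56 net, giving 1357 at 120 cm.

1357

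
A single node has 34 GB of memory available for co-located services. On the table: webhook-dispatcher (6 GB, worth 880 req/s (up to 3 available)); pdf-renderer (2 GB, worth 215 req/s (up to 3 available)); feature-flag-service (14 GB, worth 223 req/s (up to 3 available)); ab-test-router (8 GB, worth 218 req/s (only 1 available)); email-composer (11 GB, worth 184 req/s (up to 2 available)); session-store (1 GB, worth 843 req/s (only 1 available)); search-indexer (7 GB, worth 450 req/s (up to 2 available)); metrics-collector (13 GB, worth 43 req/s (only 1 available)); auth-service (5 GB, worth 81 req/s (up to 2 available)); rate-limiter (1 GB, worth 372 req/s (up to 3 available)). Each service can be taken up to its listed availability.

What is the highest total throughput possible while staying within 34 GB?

5479

By throughput per GB: session-store 843.00, rate-limiter 372.00, webhook-dispatcher 146.67, pdf-renderer 107.50 lead.
A density-first pass picks 3×webhook-dispatcher + 3×pdf-renderer + session-store + auth-service + 3×rate-limiter — 5325 at 33 GB.
Replace pdf-renderer and auth-service with search-indexer: the trade gains 154 net, giving 5479 at 33 GB.
No other feasible combination exceeds 5479.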